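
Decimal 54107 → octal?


Divide by 8 repeatedly:
54107 ÷ 8 = 6763 remainder 3
6763 ÷ 8 = 845 remainder 3
845 ÷ 8 = 105 remainder 5
105 ÷ 8 = 13 remainder 1
13 ÷ 8 = 1 remainder 5
1 ÷ 8 = 0 remainder 1
Reading remainders bottom-up:
= 0o151533


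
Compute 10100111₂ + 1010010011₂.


Align and add column by column (LSB to MSB, carry propagating):
  00010100111
+ 01010010011
  -----------
  col 0: 1 + 1 + 0 (carry in) = 2 → bit 0, carry out 1
  col 1: 1 + 1 + 1 (carry in) = 3 → bit 1, carry out 1
  col 2: 1 + 0 + 1 (carry in) = 2 → bit 0, carry out 1
  col 3: 0 + 0 + 1 (carry in) = 1 → bit 1, carry out 0
  col 4: 0 + 1 + 0 (carry in) = 1 → bit 1, carry out 0
  col 5: 1 + 0 + 0 (carry in) = 1 → bit 1, carry out 0
  col 6: 0 + 0 + 0 (carry in) = 0 → bit 0, carry out 0
  col 7: 1 + 1 + 0 (carry in) = 2 → bit 0, carry out 1
  col 8: 0 + 0 + 1 (carry in) = 1 → bit 1, carry out 0
  col 9: 0 + 1 + 0 (carry in) = 1 → bit 1, carry out 0
  col 10: 0 + 0 + 0 (carry in) = 0 → bit 0, carry out 0
Reading bits MSB→LSB: 01100111010
Strip leading zeros: 1100111010
= 1100111010


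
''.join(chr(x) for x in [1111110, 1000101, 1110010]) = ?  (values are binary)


Codes (binary): 1111110 1000101 1110010
Per-code ASCII lookup:
  1111110 = 126  (special character) → '~'
  1000101 = 69  (range 65-90: uppercase, 69 - 65 = 4) → 'E'
  1110010 = 114  (range 97-122: lowercase, 114 - 97 = 17) → 'r'
= '~Er'


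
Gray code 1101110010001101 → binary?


Gray code: 1101110010001101
MSB stays the same: 1
Each subsequent bit = prev_binary XOR current_gray:
  B[1] = 1 XOR 1 = 0
  B[2] = 0 XOR 0 = 0
  B[3] = 0 XOR 1 = 1
  B[4] = 1 XOR 1 = 0
  B[5] = 0 XOR 1 = 1
  B[6] = 1 XOR 0 = 1
  B[7] = 1 XOR 0 = 1
  B[8] = 1 XOR 1 = 0
  B[9] = 0 XOR 0 = 0
  B[10] = 0 XOR 0 = 0
  B[11] = 0 XOR 0 = 0
  B[12] = 0 XOR 1 = 1
  B[13] = 1 XOR 1 = 0
  B[14] = 0 XOR 0 = 0
  B[15] = 0 XOR 1 = 1
= 1001011100001001 (38665 decimal)


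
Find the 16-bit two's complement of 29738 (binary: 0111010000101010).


Original: 0111010000101010
Step 1 - Invert all bits: 1000101111010101
Step 2 - Add 1: 1000101111010101 + 1
= 1000101111010110 (represents -29738)


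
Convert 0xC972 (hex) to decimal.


Positional values:
Position 0: 2 × 16^0 = 2 × 1 = 2
Position 1: 7 × 16^1 = 7 × 16 = 112
Position 2: 9 × 16^2 = 9 × 256 = 2304
Position 3: C × 16^3 = 12 × 4096 = 49152
Sum = 2 + 112 + 2304 + 49152
= 51570


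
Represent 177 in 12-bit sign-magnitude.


Sign bit: 0 (positive)
Magnitude: 177 = 00010110001
= 000010110001


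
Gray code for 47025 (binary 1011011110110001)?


Binary: 1011011110110001
Gray code: G = B XOR (B >> 1)
B >> 1 = 0101101111011000
1011011110110001 XOR 0101101111011000:
  1 XOR 0 = 1
  0 XOR 1 = 1
  1 XOR 0 = 1
  1 XOR 1 = 0
  0 XOR 1 = 1
  1 XOR 0 = 1
  1 XOR 1 = 0
  1 XOR 1 = 0
  1 XOR 1 = 0
  0 XOR 1 = 1
  1 XOR 0 = 1
  1 XOR 1 = 0
  0 XOR 1 = 1
  0 XOR 0 = 0
  0 XOR 0 = 0
  1 XOR 0 = 1
= 1110110001101001


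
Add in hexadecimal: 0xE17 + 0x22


Align and add column by column (LSB to MSB, each column mod 16 with carry):
  0E17
+ 0022
  ----
  col 0: 7(7) + 2(2) + 0 (carry in) = 9 → 9(9), carry out 0
  col 1: 1(1) + 2(2) + 0 (carry in) = 3 → 3(3), carry out 0
  col 2: E(14) + 0(0) + 0 (carry in) = 14 → E(14), carry out 0
  col 3: 0(0) + 0(0) + 0 (carry in) = 0 → 0(0), carry out 0
Reading digits MSB→LSB: 0E39
Strip leading zeros: E39
= 0xE39


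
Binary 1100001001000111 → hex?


Group into 4-bit nibbles: 1100001001000111
  1100 = C
  0010 = 2
  0100 = 4
  0111 = 7
= 0xC247


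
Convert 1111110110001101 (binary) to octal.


Group into 3-bit groups: 001111110110001101
  001 = 1
  111 = 7
  110 = 6
  110 = 6
  001 = 1
  101 = 5
= 0o176615


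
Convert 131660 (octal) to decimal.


Positional values:
Position 0: 0 × 8^0 = 0
Position 1: 6 × 8^1 = 48
Position 2: 6 × 8^2 = 384
Position 3: 1 × 8^3 = 512
Position 4: 3 × 8^4 = 12288
Position 5: 1 × 8^5 = 32768
Sum = 0 + 48 + 384 + 512 + 12288 + 32768
= 46000


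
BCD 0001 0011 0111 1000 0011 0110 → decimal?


Each 4-bit group → digit:
  0001 → 1
  0011 → 3
  0111 → 7
  1000 → 8
  0011 → 3
  0110 → 6
= 137836


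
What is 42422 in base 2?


Divide by 2 repeatedly:
42422 ÷ 2 = 21211 remainder 0
21211 ÷ 2 = 10605 remainder 1
10605 ÷ 2 = 5302 remainder 1
5302 ÷ 2 = 2651 remainder 0
2651 ÷ 2 = 1325 remainder 1
1325 ÷ 2 = 662 remainder 1
662 ÷ 2 = 331 remainder 0
331 ÷ 2 = 165 remainder 1
165 ÷ 2 = 82 remainder 1
82 ÷ 2 = 41 remainder 0
41 ÷ 2 = 20 remainder 1
20 ÷ 2 = 10 remainder 0
10 ÷ 2 = 5 remainder 0
5 ÷ 2 = 2 remainder 1
2 ÷ 2 = 1 remainder 0
1 ÷ 2 = 0 remainder 1
Reading remainders bottom-up:
= 1010010110110110


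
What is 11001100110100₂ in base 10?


Positional values:
Bit 2: 1 × 2^2 = 4
Bit 4: 1 × 2^4 = 16
Bit 5: 1 × 2^5 = 32
Bit 8: 1 × 2^8 = 256
Bit 9: 1 × 2^9 = 512
Bit 12: 1 × 2^12 = 4096
Bit 13: 1 × 2^13 = 8192
Sum = 4 + 16 + 32 + 256 + 512 + 4096 + 8192
= 13108


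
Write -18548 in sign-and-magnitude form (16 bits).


Sign bit: 1 (negative)
Magnitude: 18548 = 100100001110100
= 1100100001110100


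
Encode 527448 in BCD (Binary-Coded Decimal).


Each digit → 4-bit binary:
  5 → 0101
  2 → 0010
  7 → 0111
  4 → 0100
  4 → 0100
  8 → 1000
= 0101 0010 0111 0100 0100 1000


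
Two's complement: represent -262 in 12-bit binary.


Original: 000100000110
Step 1 - Invert all bits: 111011111001
Step 2 - Add 1: 111011111001 + 1
= 111011111010 (represents -262)


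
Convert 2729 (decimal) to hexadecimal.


Divide by 16 repeatedly:
2729 ÷ 16 = 170 remainder 9 (9)
170 ÷ 16 = 10 remainder 10 (A)
10 ÷ 16 = 0 remainder 10 (A)
Reading remainders bottom-up:
= 0xAA9


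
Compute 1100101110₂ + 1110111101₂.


Align and add column by column (LSB to MSB, carry propagating):
  01100101110
+ 01110111101
  -----------
  col 0: 0 + 1 + 0 (carry in) = 1 → bit 1, carry out 0
  col 1: 1 + 0 + 0 (carry in) = 1 → bit 1, carry out 0
  col 2: 1 + 1 + 0 (carry in) = 2 → bit 0, carry out 1
  col 3: 1 + 1 + 1 (carry in) = 3 → bit 1, carry out 1
  col 4: 0 + 1 + 1 (carry in) = 2 → bit 0, carry out 1
  col 5: 1 + 1 + 1 (carry in) = 3 → bit 1, carry out 1
  col 6: 0 + 0 + 1 (carry in) = 1 → bit 1, carry out 0
  col 7: 0 + 1 + 0 (carry in) = 1 → bit 1, carry out 0
  col 8: 1 + 1 + 0 (carry in) = 2 → bit 0, carry out 1
  col 9: 1 + 1 + 1 (carry in) = 3 → bit 1, carry out 1
  col 10: 0 + 0 + 1 (carry in) = 1 → bit 1, carry out 0
Reading bits MSB→LSB: 11011101011
Strip leading zeros: 11011101011
= 11011101011


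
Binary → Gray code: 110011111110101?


Binary: 110011111110101
Gray code: G = B XOR (B >> 1)
B >> 1 = 011001111111010
110011111110101 XOR 011001111111010:
  1 XOR 0 = 1
  1 XOR 1 = 0
  0 XOR 1 = 1
  0 XOR 0 = 0
  1 XOR 0 = 1
  1 XOR 1 = 0
  1 XOR 1 = 0
  1 XOR 1 = 0
  1 XOR 1 = 0
  1 XOR 1 = 0
  1 XOR 1 = 0
  0 XOR 1 = 1
  1 XOR 0 = 1
  0 XOR 1 = 1
  1 XOR 0 = 1
= 101010000001111


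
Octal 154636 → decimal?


Positional values:
Position 0: 6 × 8^0 = 6
Position 1: 3 × 8^1 = 24
Position 2: 6 × 8^2 = 384
Position 3: 4 × 8^3 = 2048
Position 4: 5 × 8^4 = 20480
Position 5: 1 × 8^5 = 32768
Sum = 6 + 24 + 384 + 2048 + 20480 + 32768
= 55710


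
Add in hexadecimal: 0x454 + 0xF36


Align and add column by column (LSB to MSB, each column mod 16 with carry):
  0454
+ 0F36
  ----
  col 0: 4(4) + 6(6) + 0 (carry in) = 10 → A(10), carry out 0
  col 1: 5(5) + 3(3) + 0 (carry in) = 8 → 8(8), carry out 0
  col 2: 4(4) + F(15) + 0 (carry in) = 19 → 3(3), carry out 1
  col 3: 0(0) + 0(0) + 1 (carry in) = 1 → 1(1), carry out 0
Reading digits MSB→LSB: 138A
Strip leading zeros: 138A
= 0x138A


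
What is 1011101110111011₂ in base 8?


Group into 3-bit groups: 001011101110111011
  001 = 1
  011 = 3
  101 = 5
  110 = 6
  111 = 7
  011 = 3
= 0o135673


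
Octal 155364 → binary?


Each octal digit → 3 binary bits:
  1 = 001
  5 = 101
  5 = 101
  3 = 011
  6 = 110
  4 = 100
Concatenate: 001 101 101 011 110 100
= 001101101011110100


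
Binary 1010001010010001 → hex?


Group into 4-bit nibbles: 1010001010010001
  1010 = A
  0010 = 2
  1001 = 9
  0001 = 1
= 0xA291


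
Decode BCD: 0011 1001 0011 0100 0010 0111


Each 4-bit group → digit:
  0011 → 3
  1001 → 9
  0011 → 3
  0100 → 4
  0010 → 2
  0111 → 7
= 393427


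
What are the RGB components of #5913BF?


Hex: #5913BF
R = 59₁₆ = 89
G = 13₁₆ = 19
B = BF₁₆ = 191
= RGB(89, 19, 191)


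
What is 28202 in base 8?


Divide by 8 repeatedly:
28202 ÷ 8 = 3525 remainder 2
3525 ÷ 8 = 440 remainder 5
440 ÷ 8 = 55 remainder 0
55 ÷ 8 = 6 remainder 7
6 ÷ 8 = 0 remainder 6
Reading remainders bottom-up:
= 0o67052


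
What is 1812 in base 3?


Divide by 3 repeatedly:
1812 ÷ 3 = 604 remainder 0
604 ÷ 3 = 201 remainder 1
201 ÷ 3 = 67 remainder 0
67 ÷ 3 = 22 remainder 1
22 ÷ 3 = 7 remainder 1
7 ÷ 3 = 2 remainder 1
2 ÷ 3 = 0 remainder 2
Reading remainders bottom-up:
= 2111010


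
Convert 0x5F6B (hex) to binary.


Each hex digit → 4 binary bits:
  5 = 0101
  F = 1111
  6 = 0110
  B = 1011
Concatenate: 0101 1111 0110 1011
= 0101111101101011


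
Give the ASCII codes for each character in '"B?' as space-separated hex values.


String: '"B?'  (3 characters)
Per-character ASCII lookup:
  '"': special character: '"' = 34 → 0x22
  'B': uppercase starts at 65: 'B' = 65 + 1 = 66 → 0x42
  '?': special character: '?' = 63 → 0x3F
= 0x22 0x42 0x3F


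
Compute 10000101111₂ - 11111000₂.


Align and subtract column by column (LSB to MSB, borrowing when needed):
  10000101111
- 00011111000
  -----------
  col 0: (1 - 0 borrow-in) - 0 → 1 - 0 = 1, borrow out 0
  col 1: (1 - 0 borrow-in) - 0 → 1 - 0 = 1, borrow out 0
  col 2: (1 - 0 borrow-in) - 0 → 1 - 0 = 1, borrow out 0
  col 3: (1 - 0 borrow-in) - 1 → 1 - 1 = 0, borrow out 0
  col 4: (0 - 0 borrow-in) - 1 → borrow from next column: (0+2) - 1 = 1, borrow out 1
  col 5: (1 - 1 borrow-in) - 1 → borrow from next column: (0+2) - 1 = 1, borrow out 1
  col 6: (0 - 1 borrow-in) - 1 → borrow from next column: (-1+2) - 1 = 0, borrow out 1
  col 7: (0 - 1 borrow-in) - 1 → borrow from next column: (-1+2) - 1 = 0, borrow out 1
  col 8: (0 - 1 borrow-in) - 0 → borrow from next column: (-1+2) - 0 = 1, borrow out 1
  col 9: (0 - 1 borrow-in) - 0 → borrow from next column: (-1+2) - 0 = 1, borrow out 1
  col 10: (1 - 1 borrow-in) - 0 → 0 - 0 = 0, borrow out 0
Reading bits MSB→LSB: 01100110111
Strip leading zeros: 1100110111
= 1100110111


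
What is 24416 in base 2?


Divide by 2 repeatedly:
24416 ÷ 2 = 12208 remainder 0
12208 ÷ 2 = 6104 remainder 0
6104 ÷ 2 = 3052 remainder 0
3052 ÷ 2 = 1526 remainder 0
1526 ÷ 2 = 763 remainder 0
763 ÷ 2 = 381 remainder 1
381 ÷ 2 = 190 remainder 1
190 ÷ 2 = 95 remainder 0
95 ÷ 2 = 47 remainder 1
47 ÷ 2 = 23 remainder 1
23 ÷ 2 = 11 remainder 1
11 ÷ 2 = 5 remainder 1
5 ÷ 2 = 2 remainder 1
2 ÷ 2 = 1 remainder 0
1 ÷ 2 = 0 remainder 1
Reading remainders bottom-up:
= 101111101100000


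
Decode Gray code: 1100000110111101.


Gray code: 1100000110111101
MSB stays the same: 1
Each subsequent bit = prev_binary XOR current_gray:
  B[1] = 1 XOR 1 = 0
  B[2] = 0 XOR 0 = 0
  B[3] = 0 XOR 0 = 0
  B[4] = 0 XOR 0 = 0
  B[5] = 0 XOR 0 = 0
  B[6] = 0 XOR 0 = 0
  B[7] = 0 XOR 1 = 1
  B[8] = 1 XOR 1 = 0
  B[9] = 0 XOR 0 = 0
  B[10] = 0 XOR 1 = 1
  B[11] = 1 XOR 1 = 0
  B[12] = 0 XOR 1 = 1
  B[13] = 1 XOR 1 = 0
  B[14] = 0 XOR 0 = 0
  B[15] = 0 XOR 1 = 1
= 1000000100101001 (33065 decimal)


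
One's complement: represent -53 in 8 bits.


Original: 00110101
Invert all bits:
  bit 0: 0 → 1
  bit 1: 0 → 1
  bit 2: 1 → 0
  bit 3: 1 → 0
  bit 4: 0 → 1
  bit 5: 1 → 0
  bit 6: 0 → 1
  bit 7: 1 → 0
= 11001010


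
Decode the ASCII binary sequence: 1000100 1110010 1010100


Codes (binary): 1000100 1110010 1010100
Per-code ASCII lookup:
  1000100 = 68  (range 65-90: uppercase, 68 - 65 = 3) → 'D'
  1110010 = 114  (range 97-122: lowercase, 114 - 97 = 17) → 'r'
  1010100 = 84  (range 65-90: uppercase, 84 - 65 = 19) → 'T'
= 'DrT'


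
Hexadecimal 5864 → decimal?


Positional values:
Position 0: 4 × 16^0 = 4 × 1 = 4
Position 1: 6 × 16^1 = 6 × 16 = 96
Position 2: 8 × 16^2 = 8 × 256 = 2048
Position 3: 5 × 16^3 = 5 × 4096 = 20480
Sum = 4 + 96 + 2048 + 20480
= 22628


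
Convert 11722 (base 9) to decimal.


Positional values (base 9):
  2 × 9^0 = 2 × 1 = 2
  2 × 9^1 = 2 × 9 = 18
  7 × 9^2 = 7 × 81 = 567
  1 × 9^3 = 1 × 729 = 729
  1 × 9^4 = 1 × 6561 = 6561
Sum = 2 + 18 + 567 + 729 + 6561
= 7877


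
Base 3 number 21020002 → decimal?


Positional values (base 3):
  2 × 3^0 = 2 × 1 = 2
  0 × 3^1 = 0 × 3 = 0
  0 × 3^2 = 0 × 9 = 0
  0 × 3^3 = 0 × 27 = 0
  2 × 3^4 = 2 × 81 = 162
  0 × 3^5 = 0 × 243 = 0
  1 × 3^6 = 1 × 729 = 729
  2 × 3^7 = 2 × 2187 = 4374
Sum = 2 + 0 + 0 + 0 + 162 + 0 + 729 + 4374
= 5267


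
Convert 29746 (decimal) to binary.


Divide by 2 repeatedly:
29746 ÷ 2 = 14873 remainder 0
14873 ÷ 2 = 7436 remainder 1
7436 ÷ 2 = 3718 remainder 0
3718 ÷ 2 = 1859 remainder 0
1859 ÷ 2 = 929 remainder 1
929 ÷ 2 = 464 remainder 1
464 ÷ 2 = 232 remainder 0
232 ÷ 2 = 116 remainder 0
116 ÷ 2 = 58 remainder 0
58 ÷ 2 = 29 remainder 0
29 ÷ 2 = 14 remainder 1
14 ÷ 2 = 7 remainder 0
7 ÷ 2 = 3 remainder 1
3 ÷ 2 = 1 remainder 1
1 ÷ 2 = 0 remainder 1
Reading remainders bottom-up:
= 111010000110010


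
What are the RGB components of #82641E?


Hex: #82641E
R = 82₁₆ = 130
G = 64₁₆ = 100
B = 1E₁₆ = 30
= RGB(130, 100, 30)


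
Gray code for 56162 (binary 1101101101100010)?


Binary: 1101101101100010
Gray code: G = B XOR (B >> 1)
B >> 1 = 0110110110110001
1101101101100010 XOR 0110110110110001:
  1 XOR 0 = 1
  1 XOR 1 = 0
  0 XOR 1 = 1
  1 XOR 0 = 1
  1 XOR 1 = 0
  0 XOR 1 = 1
  1 XOR 0 = 1
  1 XOR 1 = 0
  0 XOR 1 = 1
  1 XOR 0 = 1
  1 XOR 1 = 0
  0 XOR 1 = 1
  0 XOR 0 = 0
  0 XOR 0 = 0
  1 XOR 0 = 1
  0 XOR 1 = 1
= 1011011011010011


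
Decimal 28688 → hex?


Divide by 16 repeatedly:
28688 ÷ 16 = 1793 remainder 0 (0)
1793 ÷ 16 = 112 remainder 1 (1)
112 ÷ 16 = 7 remainder 0 (0)
7 ÷ 16 = 0 remainder 7 (7)
Reading remainders bottom-up:
= 0x7010


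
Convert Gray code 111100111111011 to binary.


Gray code: 111100111111011
MSB stays the same: 1
Each subsequent bit = prev_binary XOR current_gray:
  B[1] = 1 XOR 1 = 0
  B[2] = 0 XOR 1 = 1
  B[3] = 1 XOR 1 = 0
  B[4] = 0 XOR 0 = 0
  B[5] = 0 XOR 0 = 0
  B[6] = 0 XOR 1 = 1
  B[7] = 1 XOR 1 = 0
  B[8] = 0 XOR 1 = 1
  B[9] = 1 XOR 1 = 0
  B[10] = 0 XOR 1 = 1
  B[11] = 1 XOR 1 = 0
  B[12] = 0 XOR 0 = 0
  B[13] = 0 XOR 1 = 1
  B[14] = 1 XOR 1 = 0
= 101000101010010 (20818 decimal)


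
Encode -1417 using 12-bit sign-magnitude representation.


Sign bit: 1 (negative)
Magnitude: 1417 = 10110001001
= 110110001001


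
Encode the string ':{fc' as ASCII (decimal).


String: ':{fc'  (4 characters)
Per-character ASCII lookup:
  ':': special character: ':' = 58
  '{': special character: '{' = 123
  'f': lowercase starts at 97: 'f' = 97 + 5 = 102
  'c': lowercase starts at 97: 'c' = 97 + 2 = 99
= 58 123 102 99


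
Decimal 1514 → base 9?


Divide by 9 repeatedly:
1514 ÷ 9 = 168 remainder 2
168 ÷ 9 = 18 remainder 6
18 ÷ 9 = 2 remainder 0
2 ÷ 9 = 0 remainder 2
Reading remainders bottom-up:
= 2062


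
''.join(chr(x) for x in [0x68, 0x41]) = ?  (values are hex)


Codes (hex): 0x68 0x41
Per-code ASCII lookup:
  0x68 = 104  (range 97-122: lowercase, 104 - 97 = 7) → 'h'
  0x41 = 65  (range 65-90: uppercase, 65 - 65 = 0) → 'A'
= 'hA'


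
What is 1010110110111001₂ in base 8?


Group into 3-bit groups: 001010110110111001
  001 = 1
  010 = 2
  110 = 6
  110 = 6
  111 = 7
  001 = 1
= 0o126671


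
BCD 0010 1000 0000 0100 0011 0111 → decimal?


Each 4-bit group → digit:
  0010 → 2
  1000 → 8
  0000 → 0
  0100 → 4
  0011 → 3
  0111 → 7
= 280437


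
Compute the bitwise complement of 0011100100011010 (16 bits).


Original: 0011100100011010
Invert all bits:
  bit 0: 0 → 1
  bit 1: 0 → 1
  bit 2: 1 → 0
  bit 3: 1 → 0
  bit 4: 1 → 0
  bit 5: 0 → 1
  bit 6: 0 → 1
  bit 7: 1 → 0
  bit 8: 0 → 1
  bit 9: 0 → 1
  bit 10: 0 → 1
  bit 11: 1 → 0
  bit 12: 1 → 0
  bit 13: 0 → 1
  bit 14: 1 → 0
  bit 15: 0 → 1
= 1100011011100101


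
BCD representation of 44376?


Each digit → 4-bit binary:
  4 → 0100
  4 → 0100
  3 → 0011
  7 → 0111
  6 → 0110
= 0100 0100 0011 0111 0110


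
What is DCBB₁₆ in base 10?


Positional values:
Position 0: B × 16^0 = 11 × 1 = 11
Position 1: B × 16^1 = 11 × 16 = 176
Position 2: C × 16^2 = 12 × 256 = 3072
Position 3: D × 16^3 = 13 × 4096 = 53248
Sum = 11 + 176 + 3072 + 53248
= 56507


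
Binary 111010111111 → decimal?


Positional values:
Bit 0: 1 × 2^0 = 1
Bit 1: 1 × 2^1 = 2
Bit 2: 1 × 2^2 = 4
Bit 3: 1 × 2^3 = 8
Bit 4: 1 × 2^4 = 16
Bit 5: 1 × 2^5 = 32
Bit 7: 1 × 2^7 = 128
Bit 9: 1 × 2^9 = 512
Bit 10: 1 × 2^10 = 1024
Bit 11: 1 × 2^11 = 2048
Sum = 1 + 2 + 4 + 8 + 16 + 32 + 128 + 512 + 1024 + 2048
= 3775


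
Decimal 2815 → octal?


Divide by 8 repeatedly:
2815 ÷ 8 = 351 remainder 7
351 ÷ 8 = 43 remainder 7
43 ÷ 8 = 5 remainder 3
5 ÷ 8 = 0 remainder 5
Reading remainders bottom-up:
= 0o5377


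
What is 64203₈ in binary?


Each octal digit → 3 binary bits:
  6 = 110
  4 = 100
  2 = 010
  0 = 000
  3 = 011
Concatenate: 110 100 010 000 011
= 110100010000011


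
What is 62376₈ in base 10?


Positional values:
Position 0: 6 × 8^0 = 6
Position 1: 7 × 8^1 = 56
Position 2: 3 × 8^2 = 192
Position 3: 2 × 8^3 = 1024
Position 4: 6 × 8^4 = 24576
Sum = 6 + 56 + 192 + 1024 + 24576
= 25854


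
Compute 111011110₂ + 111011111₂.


Align and add column by column (LSB to MSB, carry propagating):
  0111011110
+ 0111011111
  ----------
  col 0: 0 + 1 + 0 (carry in) = 1 → bit 1, carry out 0
  col 1: 1 + 1 + 0 (carry in) = 2 → bit 0, carry out 1
  col 2: 1 + 1 + 1 (carry in) = 3 → bit 1, carry out 1
  col 3: 1 + 1 + 1 (carry in) = 3 → bit 1, carry out 1
  col 4: 1 + 1 + 1 (carry in) = 3 → bit 1, carry out 1
  col 5: 0 + 0 + 1 (carry in) = 1 → bit 1, carry out 0
  col 6: 1 + 1 + 0 (carry in) = 2 → bit 0, carry out 1
  col 7: 1 + 1 + 1 (carry in) = 3 → bit 1, carry out 1
  col 8: 1 + 1 + 1 (carry in) = 3 → bit 1, carry out 1
  col 9: 0 + 0 + 1 (carry in) = 1 → bit 1, carry out 0
Reading bits MSB→LSB: 1110111101
Strip leading zeros: 1110111101
= 1110111101


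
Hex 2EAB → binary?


Each hex digit → 4 binary bits:
  2 = 0010
  E = 1110
  A = 1010
  B = 1011
Concatenate: 0010 1110 1010 1011
= 0010111010101011


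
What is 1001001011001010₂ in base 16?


Group into 4-bit nibbles: 1001001011001010
  1001 = 9
  0010 = 2
  1100 = C
  1010 = A
= 0x92CA


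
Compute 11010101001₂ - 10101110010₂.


Align and subtract column by column (LSB to MSB, borrowing when needed):
  11010101001
- 10101110010
  -----------
  col 0: (1 - 0 borrow-in) - 0 → 1 - 0 = 1, borrow out 0
  col 1: (0 - 0 borrow-in) - 1 → borrow from next column: (0+2) - 1 = 1, borrow out 1
  col 2: (0 - 1 borrow-in) - 0 → borrow from next column: (-1+2) - 0 = 1, borrow out 1
  col 3: (1 - 1 borrow-in) - 0 → 0 - 0 = 0, borrow out 0
  col 4: (0 - 0 borrow-in) - 1 → borrow from next column: (0+2) - 1 = 1, borrow out 1
  col 5: (1 - 1 borrow-in) - 1 → borrow from next column: (0+2) - 1 = 1, borrow out 1
  col 6: (0 - 1 borrow-in) - 1 → borrow from next column: (-1+2) - 1 = 0, borrow out 1
  col 7: (1 - 1 borrow-in) - 0 → 0 - 0 = 0, borrow out 0
  col 8: (0 - 0 borrow-in) - 1 → borrow from next column: (0+2) - 1 = 1, borrow out 1
  col 9: (1 - 1 borrow-in) - 0 → 0 - 0 = 0, borrow out 0
  col 10: (1 - 0 borrow-in) - 1 → 1 - 1 = 0, borrow out 0
Reading bits MSB→LSB: 00100110111
Strip leading zeros: 100110111
= 100110111


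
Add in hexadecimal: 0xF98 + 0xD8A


Align and add column by column (LSB to MSB, each column mod 16 with carry):
  0F98
+ 0D8A
  ----
  col 0: 8(8) + A(10) + 0 (carry in) = 18 → 2(2), carry out 1
  col 1: 9(9) + 8(8) + 1 (carry in) = 18 → 2(2), carry out 1
  col 2: F(15) + D(13) + 1 (carry in) = 29 → D(13), carry out 1
  col 3: 0(0) + 0(0) + 1 (carry in) = 1 → 1(1), carry out 0
Reading digits MSB→LSB: 1D22
Strip leading zeros: 1D22
= 0x1D22


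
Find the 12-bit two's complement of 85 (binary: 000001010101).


Original: 000001010101
Step 1 - Invert all bits: 111110101010
Step 2 - Add 1: 111110101010 + 1
= 111110101011 (represents -85)


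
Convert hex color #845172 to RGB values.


Hex: #845172
R = 84₁₆ = 132
G = 51₁₆ = 81
B = 72₁₆ = 114
= RGB(132, 81, 114)


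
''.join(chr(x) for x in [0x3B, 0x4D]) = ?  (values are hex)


Codes (hex): 0x3B 0x4D
Per-code ASCII lookup:
  0x3B = 59  (special character) → ';'
  0x4D = 77  (range 65-90: uppercase, 77 - 65 = 12) → 'M'
= ';M'


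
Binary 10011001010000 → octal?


Group into 3-bit groups: 010011001010000
  010 = 2
  011 = 3
  001 = 1
  010 = 2
  000 = 0
= 0o23120


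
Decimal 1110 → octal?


Divide by 8 repeatedly:
1110 ÷ 8 = 138 remainder 6
138 ÷ 8 = 17 remainder 2
17 ÷ 8 = 2 remainder 1
2 ÷ 8 = 0 remainder 2
Reading remainders bottom-up:
= 0o2126


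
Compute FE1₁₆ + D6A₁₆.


Align and add column by column (LSB to MSB, each column mod 16 with carry):
  0FE1
+ 0D6A
  ----
  col 0: 1(1) + A(10) + 0 (carry in) = 11 → B(11), carry out 0
  col 1: E(14) + 6(6) + 0 (carry in) = 20 → 4(4), carry out 1
  col 2: F(15) + D(13) + 1 (carry in) = 29 → D(13), carry out 1
  col 3: 0(0) + 0(0) + 1 (carry in) = 1 → 1(1), carry out 0
Reading digits MSB→LSB: 1D4B
Strip leading zeros: 1D4B
= 0x1D4B


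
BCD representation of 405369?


Each digit → 4-bit binary:
  4 → 0100
  0 → 0000
  5 → 0101
  3 → 0011
  6 → 0110
  9 → 1001
= 0100 0000 0101 0011 0110 1001


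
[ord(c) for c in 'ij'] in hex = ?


String: 'ij'  (2 characters)
Per-character ASCII lookup:
  'i': lowercase starts at 97: 'i' = 97 + 8 = 105 → 0x69
  'j': lowercase starts at 97: 'j' = 97 + 9 = 106 → 0x6A
= 0x69 0x6A


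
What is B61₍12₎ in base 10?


Positional values (base 12):
  1 × 12^0 = 1 × 1 = 1
  6 × 12^1 = 6 × 12 = 72
  B × 12^2 = 11 × 144 = 1584
Sum = 1 + 72 + 1584
= 1657


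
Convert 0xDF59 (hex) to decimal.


Positional values:
Position 0: 9 × 16^0 = 9 × 1 = 9
Position 1: 5 × 16^1 = 5 × 16 = 80
Position 2: F × 16^2 = 15 × 256 = 3840
Position 3: D × 16^3 = 13 × 4096 = 53248
Sum = 9 + 80 + 3840 + 53248
= 57177


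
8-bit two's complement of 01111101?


Original: 01111101
Step 1 - Invert all bits: 10000010
Step 2 - Add 1: 10000010 + 1
= 10000011 (represents -125)


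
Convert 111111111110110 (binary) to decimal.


Positional values:
Bit 1: 1 × 2^1 = 2
Bit 2: 1 × 2^2 = 4
Bit 4: 1 × 2^4 = 16
Bit 5: 1 × 2^5 = 32
Bit 6: 1 × 2^6 = 64
Bit 7: 1 × 2^7 = 128
Bit 8: 1 × 2^8 = 256
Bit 9: 1 × 2^9 = 512
Bit 10: 1 × 2^10 = 1024
Bit 11: 1 × 2^11 = 2048
Bit 12: 1 × 2^12 = 4096
Bit 13: 1 × 2^13 = 8192
Bit 14: 1 × 2^14 = 16384
Sum = 2 + 4 + 16 + 32 + 64 + 128 + 256 + 512 + 1024 + 2048 + 4096 + 8192 + 16384
= 32758


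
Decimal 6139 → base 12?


Divide by 12 repeatedly:
6139 ÷ 12 = 511 remainder 7
511 ÷ 12 = 42 remainder 7
42 ÷ 12 = 3 remainder 6
3 ÷ 12 = 0 remainder 3
Reading remainders bottom-up:
= 3677


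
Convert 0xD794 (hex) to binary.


Each hex digit → 4 binary bits:
  D = 1101
  7 = 0111
  9 = 1001
  4 = 0100
Concatenate: 1101 0111 1001 0100
= 1101011110010100


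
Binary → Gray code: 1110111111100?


Binary: 1110111111100
Gray code: G = B XOR (B >> 1)
B >> 1 = 0111011111110
1110111111100 XOR 0111011111110:
  1 XOR 0 = 1
  1 XOR 1 = 0
  1 XOR 1 = 0
  0 XOR 1 = 1
  1 XOR 0 = 1
  1 XOR 1 = 0
  1 XOR 1 = 0
  1 XOR 1 = 0
  1 XOR 1 = 0
  1 XOR 1 = 0
  1 XOR 1 = 0
  0 XOR 1 = 1
  0 XOR 0 = 0
= 1001100000010


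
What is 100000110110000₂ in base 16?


Group into 4-bit nibbles: 0100000110110000
  0100 = 4
  0001 = 1
  1011 = B
  0000 = 0
= 0x41B0


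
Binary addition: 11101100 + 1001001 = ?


Align and add column by column (LSB to MSB, carry propagating):
  011101100
+ 001001001
  ---------
  col 0: 0 + 1 + 0 (carry in) = 1 → bit 1, carry out 0
  col 1: 0 + 0 + 0 (carry in) = 0 → bit 0, carry out 0
  col 2: 1 + 0 + 0 (carry in) = 1 → bit 1, carry out 0
  col 3: 1 + 1 + 0 (carry in) = 2 → bit 0, carry out 1
  col 4: 0 + 0 + 1 (carry in) = 1 → bit 1, carry out 0
  col 5: 1 + 0 + 0 (carry in) = 1 → bit 1, carry out 0
  col 6: 1 + 1 + 0 (carry in) = 2 → bit 0, carry out 1
  col 7: 1 + 0 + 1 (carry in) = 2 → bit 0, carry out 1
  col 8: 0 + 0 + 1 (carry in) = 1 → bit 1, carry out 0
Reading bits MSB→LSB: 100110101
Strip leading zeros: 100110101
= 100110101


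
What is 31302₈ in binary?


Each octal digit → 3 binary bits:
  3 = 011
  1 = 001
  3 = 011
  0 = 000
  2 = 010
Concatenate: 011 001 011 000 010
= 011001011000010


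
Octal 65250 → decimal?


Positional values:
Position 0: 0 × 8^0 = 0
Position 1: 5 × 8^1 = 40
Position 2: 2 × 8^2 = 128
Position 3: 5 × 8^3 = 2560
Position 4: 6 × 8^4 = 24576
Sum = 0 + 40 + 128 + 2560 + 24576
= 27304


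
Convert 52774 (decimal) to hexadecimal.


Divide by 16 repeatedly:
52774 ÷ 16 = 3298 remainder 6 (6)
3298 ÷ 16 = 206 remainder 2 (2)
206 ÷ 16 = 12 remainder 14 (E)
12 ÷ 16 = 0 remainder 12 (C)
Reading remainders bottom-up:
= 0xCE26


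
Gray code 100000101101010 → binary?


Gray code: 100000101101010
MSB stays the same: 1
Each subsequent bit = prev_binary XOR current_gray:
  B[1] = 1 XOR 0 = 1
  B[2] = 1 XOR 0 = 1
  B[3] = 1 XOR 0 = 1
  B[4] = 1 XOR 0 = 1
  B[5] = 1 XOR 0 = 1
  B[6] = 1 XOR 1 = 0
  B[7] = 0 XOR 0 = 0
  B[8] = 0 XOR 1 = 1
  B[9] = 1 XOR 1 = 0
  B[10] = 0 XOR 0 = 0
  B[11] = 0 XOR 1 = 1
  B[12] = 1 XOR 0 = 1
  B[13] = 1 XOR 1 = 0
  B[14] = 0 XOR 0 = 0
= 111111001001100 (32332 decimal)


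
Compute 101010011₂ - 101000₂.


Align and subtract column by column (LSB to MSB, borrowing when needed):
  101010011
- 000101000
  ---------
  col 0: (1 - 0 borrow-in) - 0 → 1 - 0 = 1, borrow out 0
  col 1: (1 - 0 borrow-in) - 0 → 1 - 0 = 1, borrow out 0
  col 2: (0 - 0 borrow-in) - 0 → 0 - 0 = 0, borrow out 0
  col 3: (0 - 0 borrow-in) - 1 → borrow from next column: (0+2) - 1 = 1, borrow out 1
  col 4: (1 - 1 borrow-in) - 0 → 0 - 0 = 0, borrow out 0
  col 5: (0 - 0 borrow-in) - 1 → borrow from next column: (0+2) - 1 = 1, borrow out 1
  col 6: (1 - 1 borrow-in) - 0 → 0 - 0 = 0, borrow out 0
  col 7: (0 - 0 borrow-in) - 0 → 0 - 0 = 0, borrow out 0
  col 8: (1 - 0 borrow-in) - 0 → 1 - 0 = 1, borrow out 0
Reading bits MSB→LSB: 100101011
Strip leading zeros: 100101011
= 100101011


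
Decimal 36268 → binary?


Divide by 2 repeatedly:
36268 ÷ 2 = 18134 remainder 0
18134 ÷ 2 = 9067 remainder 0
9067 ÷ 2 = 4533 remainder 1
4533 ÷ 2 = 2266 remainder 1
2266 ÷ 2 = 1133 remainder 0
1133 ÷ 2 = 566 remainder 1
566 ÷ 2 = 283 remainder 0
283 ÷ 2 = 141 remainder 1
141 ÷ 2 = 70 remainder 1
70 ÷ 2 = 35 remainder 0
35 ÷ 2 = 17 remainder 1
17 ÷ 2 = 8 remainder 1
8 ÷ 2 = 4 remainder 0
4 ÷ 2 = 2 remainder 0
2 ÷ 2 = 1 remainder 0
1 ÷ 2 = 0 remainder 1
Reading remainders bottom-up:
= 1000110110101100


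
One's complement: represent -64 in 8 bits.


Original: 01000000
Invert all bits:
  bit 0: 0 → 1
  bit 1: 1 → 0
  bit 2: 0 → 1
  bit 3: 0 → 1
  bit 4: 0 → 1
  bit 5: 0 → 1
  bit 6: 0 → 1
  bit 7: 0 → 1
= 10111111


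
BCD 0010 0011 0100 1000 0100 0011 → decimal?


Each 4-bit group → digit:
  0010 → 2
  0011 → 3
  0100 → 4
  1000 → 8
  0100 → 4
  0011 → 3
= 234843


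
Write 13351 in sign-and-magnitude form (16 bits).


Sign bit: 0 (positive)
Magnitude: 13351 = 011010000100111
= 0011010000100111


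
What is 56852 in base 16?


Divide by 16 repeatedly:
56852 ÷ 16 = 3553 remainder 4 (4)
3553 ÷ 16 = 222 remainder 1 (1)
222 ÷ 16 = 13 remainder 14 (E)
13 ÷ 16 = 0 remainder 13 (D)
Reading remainders bottom-up:
= 0xDE14


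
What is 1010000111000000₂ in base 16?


Group into 4-bit nibbles: 1010000111000000
  1010 = A
  0001 = 1
  1100 = C
  0000 = 0
= 0xA1C0


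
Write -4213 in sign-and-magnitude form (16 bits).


Sign bit: 1 (negative)
Magnitude: 4213 = 001000001110101
= 1001000001110101


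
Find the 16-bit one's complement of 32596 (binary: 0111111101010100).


Original: 0111111101010100
Invert all bits:
  bit 0: 0 → 1
  bit 1: 1 → 0
  bit 2: 1 → 0
  bit 3: 1 → 0
  bit 4: 1 → 0
  bit 5: 1 → 0
  bit 6: 1 → 0
  bit 7: 1 → 0
  bit 8: 0 → 1
  bit 9: 1 → 0
  bit 10: 0 → 1
  bit 11: 1 → 0
  bit 12: 0 → 1
  bit 13: 1 → 0
  bit 14: 0 → 1
  bit 15: 0 → 1
= 1000000010101011


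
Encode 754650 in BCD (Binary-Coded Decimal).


Each digit → 4-bit binary:
  7 → 0111
  5 → 0101
  4 → 0100
  6 → 0110
  5 → 0101
  0 → 0000
= 0111 0101 0100 0110 0101 0000


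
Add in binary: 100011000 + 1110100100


Align and add column by column (LSB to MSB, carry propagating):
  00100011000
+ 01110100100
  -----------
  col 0: 0 + 0 + 0 (carry in) = 0 → bit 0, carry out 0
  col 1: 0 + 0 + 0 (carry in) = 0 → bit 0, carry out 0
  col 2: 0 + 1 + 0 (carry in) = 1 → bit 1, carry out 0
  col 3: 1 + 0 + 0 (carry in) = 1 → bit 1, carry out 0
  col 4: 1 + 0 + 0 (carry in) = 1 → bit 1, carry out 0
  col 5: 0 + 1 + 0 (carry in) = 1 → bit 1, carry out 0
  col 6: 0 + 0 + 0 (carry in) = 0 → bit 0, carry out 0
  col 7: 0 + 1 + 0 (carry in) = 1 → bit 1, carry out 0
  col 8: 1 + 1 + 0 (carry in) = 2 → bit 0, carry out 1
  col 9: 0 + 1 + 1 (carry in) = 2 → bit 0, carry out 1
  col 10: 0 + 0 + 1 (carry in) = 1 → bit 1, carry out 0
Reading bits MSB→LSB: 10010111100
Strip leading zeros: 10010111100
= 10010111100


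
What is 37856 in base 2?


Divide by 2 repeatedly:
37856 ÷ 2 = 18928 remainder 0
18928 ÷ 2 = 9464 remainder 0
9464 ÷ 2 = 4732 remainder 0
4732 ÷ 2 = 2366 remainder 0
2366 ÷ 2 = 1183 remainder 0
1183 ÷ 2 = 591 remainder 1
591 ÷ 2 = 295 remainder 1
295 ÷ 2 = 147 remainder 1
147 ÷ 2 = 73 remainder 1
73 ÷ 2 = 36 remainder 1
36 ÷ 2 = 18 remainder 0
18 ÷ 2 = 9 remainder 0
9 ÷ 2 = 4 remainder 1
4 ÷ 2 = 2 remainder 0
2 ÷ 2 = 1 remainder 0
1 ÷ 2 = 0 remainder 1
Reading remainders bottom-up:
= 1001001111100000


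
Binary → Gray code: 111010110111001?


Binary: 111010110111001
Gray code: G = B XOR (B >> 1)
B >> 1 = 011101011011100
111010110111001 XOR 011101011011100:
  1 XOR 0 = 1
  1 XOR 1 = 0
  1 XOR 1 = 0
  0 XOR 1 = 1
  1 XOR 0 = 1
  0 XOR 1 = 1
  1 XOR 0 = 1
  1 XOR 1 = 0
  0 XOR 1 = 1
  1 XOR 0 = 1
  1 XOR 1 = 0
  1 XOR 1 = 0
  0 XOR 1 = 1
  0 XOR 0 = 0
  1 XOR 0 = 1
= 100111101100101


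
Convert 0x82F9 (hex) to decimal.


Positional values:
Position 0: 9 × 16^0 = 9 × 1 = 9
Position 1: F × 16^1 = 15 × 16 = 240
Position 2: 2 × 16^2 = 2 × 256 = 512
Position 3: 8 × 16^3 = 8 × 4096 = 32768
Sum = 9 + 240 + 512 + 32768
= 33529


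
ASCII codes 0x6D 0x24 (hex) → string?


Codes (hex): 0x6D 0x24
Per-code ASCII lookup:
  0x6D = 109  (range 97-122: lowercase, 109 - 97 = 12) → 'm'
  0x24 = 36  (special character) → '$'
= 'm$'


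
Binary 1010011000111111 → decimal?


Positional values:
Bit 0: 1 × 2^0 = 1
Bit 1: 1 × 2^1 = 2
Bit 2: 1 × 2^2 = 4
Bit 3: 1 × 2^3 = 8
Bit 4: 1 × 2^4 = 16
Bit 5: 1 × 2^5 = 32
Bit 9: 1 × 2^9 = 512
Bit 10: 1 × 2^10 = 1024
Bit 13: 1 × 2^13 = 8192
Bit 15: 1 × 2^15 = 32768
Sum = 1 + 2 + 4 + 8 + 16 + 32 + 512 + 1024 + 8192 + 32768
= 42559


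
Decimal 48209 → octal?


Divide by 8 repeatedly:
48209 ÷ 8 = 6026 remainder 1
6026 ÷ 8 = 753 remainder 2
753 ÷ 8 = 94 remainder 1
94 ÷ 8 = 11 remainder 6
11 ÷ 8 = 1 remainder 3
1 ÷ 8 = 0 remainder 1
Reading remainders bottom-up:
= 0o136121


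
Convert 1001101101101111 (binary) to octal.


Group into 3-bit groups: 001001101101101111
  001 = 1
  001 = 1
  101 = 5
  101 = 5
  101 = 5
  111 = 7
= 0o115557


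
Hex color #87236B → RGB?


Hex: #87236B
R = 87₁₆ = 135
G = 23₁₆ = 35
B = 6B₁₆ = 107
= RGB(135, 35, 107)


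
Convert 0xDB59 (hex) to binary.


Each hex digit → 4 binary bits:
  D = 1101
  B = 1011
  5 = 0101
  9 = 1001
Concatenate: 1101 1011 0101 1001
= 1101101101011001


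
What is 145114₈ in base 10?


Positional values:
Position 0: 4 × 8^0 = 4
Position 1: 1 × 8^1 = 8
Position 2: 1 × 8^2 = 64
Position 3: 5 × 8^3 = 2560
Position 4: 4 × 8^4 = 16384
Position 5: 1 × 8^5 = 32768
Sum = 4 + 8 + 64 + 2560 + 16384 + 32768
= 51788


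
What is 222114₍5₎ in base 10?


Positional values (base 5):
  4 × 5^0 = 4 × 1 = 4
  1 × 5^1 = 1 × 5 = 5
  1 × 5^2 = 1 × 25 = 25
  2 × 5^3 = 2 × 125 = 250
  2 × 5^4 = 2 × 625 = 1250
  2 × 5^5 = 2 × 3125 = 6250
Sum = 4 + 5 + 25 + 250 + 1250 + 6250
= 7784


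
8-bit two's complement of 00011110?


Original: 00011110
Step 1 - Invert all bits: 11100001
Step 2 - Add 1: 11100001 + 1
= 11100010 (represents -30)


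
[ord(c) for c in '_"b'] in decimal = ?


String: '_"b'  (3 characters)
Per-character ASCII lookup:
  '_': special character: '_' = 95
  '"': special character: '"' = 34
  'b': lowercase starts at 97: 'b' = 97 + 1 = 98
= 95 34 98


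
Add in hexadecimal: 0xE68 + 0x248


Align and add column by column (LSB to MSB, each column mod 16 with carry):
  0E68
+ 0248
  ----
  col 0: 8(8) + 8(8) + 0 (carry in) = 16 → 0(0), carry out 1
  col 1: 6(6) + 4(4) + 1 (carry in) = 11 → B(11), carry out 0
  col 2: E(14) + 2(2) + 0 (carry in) = 16 → 0(0), carry out 1
  col 3: 0(0) + 0(0) + 1 (carry in) = 1 → 1(1), carry out 0
Reading digits MSB→LSB: 10B0
Strip leading zeros: 10B0
= 0x10B0


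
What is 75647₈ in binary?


Each octal digit → 3 binary bits:
  7 = 111
  5 = 101
  6 = 110
  4 = 100
  7 = 111
Concatenate: 111 101 110 100 111
= 111101110100111


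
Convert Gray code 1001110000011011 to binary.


Gray code: 1001110000011011
MSB stays the same: 1
Each subsequent bit = prev_binary XOR current_gray:
  B[1] = 1 XOR 0 = 1
  B[2] = 1 XOR 0 = 1
  B[3] = 1 XOR 1 = 0
  B[4] = 0 XOR 1 = 1
  B[5] = 1 XOR 1 = 0
  B[6] = 0 XOR 0 = 0
  B[7] = 0 XOR 0 = 0
  B[8] = 0 XOR 0 = 0
  B[9] = 0 XOR 0 = 0
  B[10] = 0 XOR 0 = 0
  B[11] = 0 XOR 1 = 1
  B[12] = 1 XOR 1 = 0
  B[13] = 0 XOR 0 = 0
  B[14] = 0 XOR 1 = 1
  B[15] = 1 XOR 1 = 0
= 1110100000010010 (59410 decimal)


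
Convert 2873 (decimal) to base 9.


Divide by 9 repeatedly:
2873 ÷ 9 = 319 remainder 2
319 ÷ 9 = 35 remainder 4
35 ÷ 9 = 3 remainder 8
3 ÷ 9 = 0 remainder 3
Reading remainders bottom-up:
= 3842


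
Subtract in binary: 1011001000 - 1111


Align and subtract column by column (LSB to MSB, borrowing when needed):
  1011001000
- 0000001111
  ----------
  col 0: (0 - 0 borrow-in) - 1 → borrow from next column: (0+2) - 1 = 1, borrow out 1
  col 1: (0 - 1 borrow-in) - 1 → borrow from next column: (-1+2) - 1 = 0, borrow out 1
  col 2: (0 - 1 borrow-in) - 1 → borrow from next column: (-1+2) - 1 = 0, borrow out 1
  col 3: (1 - 1 borrow-in) - 1 → borrow from next column: (0+2) - 1 = 1, borrow out 1
  col 4: (0 - 1 borrow-in) - 0 → borrow from next column: (-1+2) - 0 = 1, borrow out 1
  col 5: (0 - 1 borrow-in) - 0 → borrow from next column: (-1+2) - 0 = 1, borrow out 1
  col 6: (1 - 1 borrow-in) - 0 → 0 - 0 = 0, borrow out 0
  col 7: (1 - 0 borrow-in) - 0 → 1 - 0 = 1, borrow out 0
  col 8: (0 - 0 borrow-in) - 0 → 0 - 0 = 0, borrow out 0
  col 9: (1 - 0 borrow-in) - 0 → 1 - 0 = 1, borrow out 0
Reading bits MSB→LSB: 1010111001
Strip leading zeros: 1010111001
= 1010111001


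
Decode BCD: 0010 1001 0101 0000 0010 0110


Each 4-bit group → digit:
  0010 → 2
  1001 → 9
  0101 → 5
  0000 → 0
  0010 → 2
  0110 → 6
= 295026


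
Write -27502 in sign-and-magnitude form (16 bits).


Sign bit: 1 (negative)
Magnitude: 27502 = 110101101101110
= 1110101101101110


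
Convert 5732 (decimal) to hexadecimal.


Divide by 16 repeatedly:
5732 ÷ 16 = 358 remainder 4 (4)
358 ÷ 16 = 22 remainder 6 (6)
22 ÷ 16 = 1 remainder 6 (6)
1 ÷ 16 = 0 remainder 1 (1)
Reading remainders bottom-up:
= 0x1664


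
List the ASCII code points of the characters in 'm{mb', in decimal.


String: 'm{mb'  (4 characters)
Per-character ASCII lookup:
  'm': lowercase starts at 97: 'm' = 97 + 12 = 109
  '{': special character: '{' = 123
  'm': lowercase starts at 97: 'm' = 97 + 12 = 109
  'b': lowercase starts at 97: 'b' = 97 + 1 = 98
= 109 123 109 98


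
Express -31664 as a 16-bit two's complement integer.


Original: 0111101110110000
Step 1 - Invert all bits: 1000010001001111
Step 2 - Add 1: 1000010001001111 + 1
= 1000010001010000 (represents -31664)


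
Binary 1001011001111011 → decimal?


Positional values:
Bit 0: 1 × 2^0 = 1
Bit 1: 1 × 2^1 = 2
Bit 3: 1 × 2^3 = 8
Bit 4: 1 × 2^4 = 16
Bit 5: 1 × 2^5 = 32
Bit 6: 1 × 2^6 = 64
Bit 9: 1 × 2^9 = 512
Bit 10: 1 × 2^10 = 1024
Bit 12: 1 × 2^12 = 4096
Bit 15: 1 × 2^15 = 32768
Sum = 1 + 2 + 8 + 16 + 32 + 64 + 512 + 1024 + 4096 + 32768
= 38523


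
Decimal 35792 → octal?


Divide by 8 repeatedly:
35792 ÷ 8 = 4474 remainder 0
4474 ÷ 8 = 559 remainder 2
559 ÷ 8 = 69 remainder 7
69 ÷ 8 = 8 remainder 5
8 ÷ 8 = 1 remainder 0
1 ÷ 8 = 0 remainder 1
Reading remainders bottom-up:
= 0o105720


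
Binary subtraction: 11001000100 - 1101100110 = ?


Align and subtract column by column (LSB to MSB, borrowing when needed):
  11001000100
- 01101100110
  -----------
  col 0: (0 - 0 borrow-in) - 0 → 0 - 0 = 0, borrow out 0
  col 1: (0 - 0 borrow-in) - 1 → borrow from next column: (0+2) - 1 = 1, borrow out 1
  col 2: (1 - 1 borrow-in) - 1 → borrow from next column: (0+2) - 1 = 1, borrow out 1
  col 3: (0 - 1 borrow-in) - 0 → borrow from next column: (-1+2) - 0 = 1, borrow out 1
  col 4: (0 - 1 borrow-in) - 0 → borrow from next column: (-1+2) - 0 = 1, borrow out 1
  col 5: (0 - 1 borrow-in) - 1 → borrow from next column: (-1+2) - 1 = 0, borrow out 1
  col 6: (1 - 1 borrow-in) - 1 → borrow from next column: (0+2) - 1 = 1, borrow out 1
  col 7: (0 - 1 borrow-in) - 0 → borrow from next column: (-1+2) - 0 = 1, borrow out 1
  col 8: (0 - 1 borrow-in) - 1 → borrow from next column: (-1+2) - 1 = 0, borrow out 1
  col 9: (1 - 1 borrow-in) - 1 → borrow from next column: (0+2) - 1 = 1, borrow out 1
  col 10: (1 - 1 borrow-in) - 0 → 0 - 0 = 0, borrow out 0
Reading bits MSB→LSB: 01011011110
Strip leading zeros: 1011011110
= 1011011110


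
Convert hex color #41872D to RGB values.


Hex: #41872D
R = 41₁₆ = 65
G = 87₁₆ = 135
B = 2D₁₆ = 45
= RGB(65, 135, 45)


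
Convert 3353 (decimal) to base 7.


Divide by 7 repeatedly:
3353 ÷ 7 = 479 remainder 0
479 ÷ 7 = 68 remainder 3
68 ÷ 7 = 9 remainder 5
9 ÷ 7 = 1 remainder 2
1 ÷ 7 = 0 remainder 1
Reading remainders bottom-up:
= 12530


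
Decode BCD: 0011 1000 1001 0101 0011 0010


Each 4-bit group → digit:
  0011 → 3
  1000 → 8
  1001 → 9
  0101 → 5
  0011 → 3
  0010 → 2
= 389532


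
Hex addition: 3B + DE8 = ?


Align and add column by column (LSB to MSB, each column mod 16 with carry):
  003B
+ 0DE8
  ----
  col 0: B(11) + 8(8) + 0 (carry in) = 19 → 3(3), carry out 1
  col 1: 3(3) + E(14) + 1 (carry in) = 18 → 2(2), carry out 1
  col 2: 0(0) + D(13) + 1 (carry in) = 14 → E(14), carry out 0
  col 3: 0(0) + 0(0) + 0 (carry in) = 0 → 0(0), carry out 0
Reading digits MSB→LSB: 0E23
Strip leading zeros: E23
= 0xE23


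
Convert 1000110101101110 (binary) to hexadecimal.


Group into 4-bit nibbles: 1000110101101110
  1000 = 8
  1101 = D
  0110 = 6
  1110 = E
= 0x8D6E


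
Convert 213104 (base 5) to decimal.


Positional values (base 5):
  4 × 5^0 = 4 × 1 = 4
  0 × 5^1 = 0 × 5 = 0
  1 × 5^2 = 1 × 25 = 25
  3 × 5^3 = 3 × 125 = 375
  1 × 5^4 = 1 × 625 = 625
  2 × 5^5 = 2 × 3125 = 6250
Sum = 4 + 0 + 25 + 375 + 625 + 6250
= 7279
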